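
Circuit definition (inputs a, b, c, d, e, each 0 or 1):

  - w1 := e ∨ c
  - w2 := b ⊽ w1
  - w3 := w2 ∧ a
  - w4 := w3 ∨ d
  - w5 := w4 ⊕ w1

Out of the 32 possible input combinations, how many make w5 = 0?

w5 = w4 ⊕ w1 must be 0, so w4 and w1 are equal.
Enumerating the 32 input combinations, 15 give w5 = 0 and 17 give w5 = 1.

15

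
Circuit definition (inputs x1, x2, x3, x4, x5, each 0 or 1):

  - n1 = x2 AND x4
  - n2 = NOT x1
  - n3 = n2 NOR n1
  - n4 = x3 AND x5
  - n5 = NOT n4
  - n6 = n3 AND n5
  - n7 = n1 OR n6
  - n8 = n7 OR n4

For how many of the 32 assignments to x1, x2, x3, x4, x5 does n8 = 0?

n8 = n7 OR n4 must be 0, so both n7 = 0 and n4 = 0.
Enumerating the 32 input combinations, 9 give n8 = 0 and 23 give n8 = 1.

9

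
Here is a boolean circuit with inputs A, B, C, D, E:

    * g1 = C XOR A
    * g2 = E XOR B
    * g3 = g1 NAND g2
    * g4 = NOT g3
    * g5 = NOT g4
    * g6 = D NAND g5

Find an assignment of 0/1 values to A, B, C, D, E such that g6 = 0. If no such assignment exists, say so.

A=1, B=0, C=1, D=1, E=0

g6 = D NAND g5 must be 0, so both D = 1 and g5 = 1.
g5 = NOT g4 must be 1, so g4 = 0.
Check with A=1, B=0, C=1, D=1, E=0:
g1 = C XOR A = 1 XOR 1 = 0
g2 = E XOR B = 0 XOR 0 = 0
g3 = g1 NAND g2 = 0 NAND 0 = 1
g4 = NOT g3 = NOT 1 = 0
g5 = NOT g4 = NOT 0 = 1
g6 = D NAND g5 = 1 NAND 1 = 0
So g6 = 0 as required.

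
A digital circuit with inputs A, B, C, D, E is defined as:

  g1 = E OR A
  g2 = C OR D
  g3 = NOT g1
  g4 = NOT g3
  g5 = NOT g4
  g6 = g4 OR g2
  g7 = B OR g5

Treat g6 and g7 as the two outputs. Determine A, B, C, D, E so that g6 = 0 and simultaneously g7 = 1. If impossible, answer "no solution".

Check with A=0, B=1, C=0, D=0, E=0:
g1 = E OR A = 0 OR 0 = 0
g2 = C OR D = 0 OR 0 = 0
g3 = NOT g1 = NOT 0 = 1
g4 = NOT g3 = NOT 1 = 0
g5 = NOT g4 = NOT 0 = 1
g6 = g4 OR g2 = 0 OR 0 = 0
g7 = B OR g5 = 1 OR 1 = 1
So g6 = 0 and g7 = 1.

A=0, B=1, C=0, D=0, E=0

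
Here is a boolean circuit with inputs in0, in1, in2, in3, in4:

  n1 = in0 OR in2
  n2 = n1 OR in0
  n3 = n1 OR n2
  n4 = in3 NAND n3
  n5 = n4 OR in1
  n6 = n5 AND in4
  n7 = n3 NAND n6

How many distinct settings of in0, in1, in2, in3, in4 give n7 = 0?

n7 = n3 NAND n6 must be 0, so both n3 = 1 and n6 = 1.
Enumerating the 32 input combinations, 9 give n7 = 0 and 23 give n7 = 1.

9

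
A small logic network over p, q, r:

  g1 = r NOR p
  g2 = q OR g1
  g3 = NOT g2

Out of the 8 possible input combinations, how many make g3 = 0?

5

g3 = NOT g2 must be 0, so g2 = 1.
g2 = q OR g1 must be 1, so at least one of q, g1 is 1.
Satisfying assignments:
  p=0, q=0, r=0
  p=0, q=1, r=0
  p=0, q=1, r=1
  p=1, q=1, r=0
  p=1, q=1, r=1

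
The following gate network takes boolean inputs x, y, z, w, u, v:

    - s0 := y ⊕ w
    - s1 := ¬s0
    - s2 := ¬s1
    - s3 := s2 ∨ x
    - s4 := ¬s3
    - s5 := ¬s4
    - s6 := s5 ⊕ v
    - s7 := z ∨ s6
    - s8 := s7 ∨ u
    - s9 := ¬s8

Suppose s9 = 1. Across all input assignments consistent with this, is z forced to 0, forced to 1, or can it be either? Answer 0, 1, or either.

s9 = ¬s8 must be 1, so s8 = 0.
s8 = s7 ∨ u must be 0, so both s7 = 0 and u = 0.
s7 = z ∨ s6 must be 0, so both z = 0 and s6 = 0.
Every assignment with s9 = 1 has z = 0; there are 8 such assignment(s).

0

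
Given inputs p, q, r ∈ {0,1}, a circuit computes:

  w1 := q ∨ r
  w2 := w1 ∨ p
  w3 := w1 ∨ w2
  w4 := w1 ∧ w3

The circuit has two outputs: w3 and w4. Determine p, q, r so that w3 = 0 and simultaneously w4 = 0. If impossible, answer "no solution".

Check with p=0 q=0 r=0:
w1 = q ∨ r = 0 ∨ 0 = 0
w2 = w1 ∨ p = 0 ∨ 0 = 0
w3 = w1 ∨ w2 = 0 ∨ 0 = 0
w4 = w1 ∧ w3 = 0 ∧ 0 = 0
So w3 = 0 and w4 = 0.

p=0 q=0 r=0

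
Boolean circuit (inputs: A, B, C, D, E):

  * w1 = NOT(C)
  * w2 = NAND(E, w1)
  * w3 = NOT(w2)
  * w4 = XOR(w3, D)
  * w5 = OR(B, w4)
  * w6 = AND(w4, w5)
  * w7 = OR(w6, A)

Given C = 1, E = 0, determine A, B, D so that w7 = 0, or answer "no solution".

w7 = OR(w6, A) must be 0, so both w6 = 0 and A = 0.
w6 = AND(w4, w5) must be 0, so at least one of w4, w5 is 0.
Check with C = 1, E = 0 and A=0, B=0, D=0:
w1 = NOT(C) = NOT 1 = 0
w2 = NAND(E, w1) = NAND(0, 0) = 1
w3 = NOT(w2) = NOT 1 = 0
w4 = XOR(w3, D) = XOR(0, 0) = 0
w5 = OR(B, w4) = OR(0, 0) = 0
w6 = AND(w4, w5) = AND(0, 0) = 0
w7 = OR(w6, A) = OR(0, 0) = 0
So w7 = 0.

A=0, B=0, D=0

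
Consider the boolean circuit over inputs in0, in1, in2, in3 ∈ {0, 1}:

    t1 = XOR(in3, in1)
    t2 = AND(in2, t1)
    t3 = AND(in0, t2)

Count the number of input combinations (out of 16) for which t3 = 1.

t3 = AND(in0, t2) must be 1, so both in0 = 1 and t2 = 1.
t2 = AND(in2, t1) must be 1, so both in2 = 1 and t1 = 1.
t1 = XOR(in3, in1) must be 1, so in3 and in1 differ.
Satisfying assignments:
  in0=1, in1=0, in2=1, in3=1
  in0=1, in1=1, in2=1, in3=0

2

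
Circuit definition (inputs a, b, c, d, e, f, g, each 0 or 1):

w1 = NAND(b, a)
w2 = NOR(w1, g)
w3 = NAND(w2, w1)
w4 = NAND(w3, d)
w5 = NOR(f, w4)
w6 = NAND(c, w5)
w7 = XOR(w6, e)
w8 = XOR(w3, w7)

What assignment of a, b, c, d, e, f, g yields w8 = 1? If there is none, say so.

a=1 b=0 c=0 d=1 e=1 f=1 g=1

w8 = XOR(w3, w7) must be 1, so w3 and w7 differ.
Check with a=1 b=0 c=0 d=1 e=1 f=1 g=1:
w1 = NAND(b, a) = NAND(0, 1) = 1
w2 = NOR(w1, g) = NOR(1, 1) = 0
w3 = NAND(w2, w1) = NAND(0, 1) = 1
w4 = NAND(w3, d) = NAND(1, 1) = 0
w5 = NOR(f, w4) = NOR(1, 0) = 0
w6 = NAND(c, w5) = NAND(0, 0) = 1
w7 = XOR(w6, e) = XOR(1, 1) = 0
w8 = XOR(w3, w7) = XOR(1, 0) = 1
So w8 = 1 as required.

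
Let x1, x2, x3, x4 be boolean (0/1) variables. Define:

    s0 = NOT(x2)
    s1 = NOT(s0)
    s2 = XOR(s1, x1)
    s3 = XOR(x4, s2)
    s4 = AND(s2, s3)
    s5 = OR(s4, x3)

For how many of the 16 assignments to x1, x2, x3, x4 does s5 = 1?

10

s5 = OR(s4, x3) must be 1, so at least one of s4, x3 is 1.
Enumerating the 16 input combinations, 10 give s5 = 1 and 6 give s5 = 0.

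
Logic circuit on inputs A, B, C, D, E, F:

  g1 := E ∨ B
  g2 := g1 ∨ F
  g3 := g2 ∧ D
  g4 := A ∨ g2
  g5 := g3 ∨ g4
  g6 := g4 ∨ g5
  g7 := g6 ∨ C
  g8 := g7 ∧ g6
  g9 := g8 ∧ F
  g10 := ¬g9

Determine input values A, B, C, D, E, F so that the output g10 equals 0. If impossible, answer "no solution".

g10 = ¬g9 must be 0, so g9 = 1.
Check with A=1, B=1, C=0, D=1, E=0, F=1:
g1 = E ∨ B = 0 ∨ 1 = 1
g2 = g1 ∨ F = 1 ∨ 1 = 1
g3 = g2 ∧ D = 1 ∧ 1 = 1
g4 = A ∨ g2 = 1 ∨ 1 = 1
g5 = g3 ∨ g4 = 1 ∨ 1 = 1
g6 = g4 ∨ g5 = 1 ∨ 1 = 1
g7 = g6 ∨ C = 1 ∨ 0 = 1
g8 = g7 ∧ g6 = 1 ∧ 1 = 1
g9 = g8 ∧ F = 1 ∧ 1 = 1
g10 = ¬g9 = ¬1 = 0
So g10 = 0 as required.

A=1, B=1, C=0, D=1, E=0, F=1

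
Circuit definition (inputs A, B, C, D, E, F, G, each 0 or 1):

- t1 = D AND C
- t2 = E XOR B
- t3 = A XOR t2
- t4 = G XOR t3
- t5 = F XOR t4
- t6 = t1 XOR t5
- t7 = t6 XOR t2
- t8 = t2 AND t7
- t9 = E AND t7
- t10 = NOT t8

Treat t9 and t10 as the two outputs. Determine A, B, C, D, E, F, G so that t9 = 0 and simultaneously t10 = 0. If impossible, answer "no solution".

A=1, B=1, C=1, D=0, E=0, F=1, G=1

Check with A=1, B=1, C=1, D=0, E=0, F=1, G=1:
t1 = D AND C = 0 AND 1 = 0
t2 = E XOR B = 0 XOR 1 = 1
t3 = A XOR t2 = 1 XOR 1 = 0
t4 = G XOR t3 = 1 XOR 0 = 1
t5 = F XOR t4 = 1 XOR 1 = 0
t6 = t1 XOR t5 = 0 XOR 0 = 0
t7 = t6 XOR t2 = 0 XOR 1 = 1
t8 = t2 AND t7 = 1 AND 1 = 1
t9 = E AND t7 = 0 AND 1 = 0
t10 = NOT t8 = NOT 1 = 0
So t9 = 0 and t10 = 0.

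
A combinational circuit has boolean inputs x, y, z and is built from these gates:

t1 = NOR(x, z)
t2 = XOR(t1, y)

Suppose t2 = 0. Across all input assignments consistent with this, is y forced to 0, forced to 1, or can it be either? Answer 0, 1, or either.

either

Both values of y occur among assignments with t2 = 0:
  y=0: x=0, y=0, z=1
  y=1: x=0, y=1, z=0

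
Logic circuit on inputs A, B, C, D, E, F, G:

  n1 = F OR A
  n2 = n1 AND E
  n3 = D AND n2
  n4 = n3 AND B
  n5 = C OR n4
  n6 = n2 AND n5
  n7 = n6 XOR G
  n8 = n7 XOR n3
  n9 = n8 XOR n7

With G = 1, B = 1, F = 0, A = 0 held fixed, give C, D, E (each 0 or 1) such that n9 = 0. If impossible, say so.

C=1 D=0 E=1

n9 = n8 XOR n7 must be 0, so n8 and n7 are equal.
Check with G = 1, B = 1, F = 0, A = 0 and C=1, D=0, E=1:
n1 = F OR A = 0 OR 0 = 0
n2 = n1 AND E = 0 AND 1 = 0
n3 = D AND n2 = 0 AND 0 = 0
n4 = n3 AND B = 0 AND 1 = 0
n5 = C OR n4 = 1 OR 0 = 1
n6 = n2 AND n5 = 0 AND 1 = 0
n7 = n6 XOR G = 0 XOR 1 = 1
n8 = n7 XOR n3 = 1 XOR 0 = 1
n9 = n8 XOR n7 = 1 XOR 1 = 0
So n9 = 0.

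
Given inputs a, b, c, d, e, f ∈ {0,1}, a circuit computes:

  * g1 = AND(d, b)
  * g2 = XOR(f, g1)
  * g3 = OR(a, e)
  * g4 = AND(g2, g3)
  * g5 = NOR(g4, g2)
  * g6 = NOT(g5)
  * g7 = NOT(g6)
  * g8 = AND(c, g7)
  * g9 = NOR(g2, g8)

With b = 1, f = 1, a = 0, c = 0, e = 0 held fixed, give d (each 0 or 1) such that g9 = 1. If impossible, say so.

d=1

g9 = NOR(g2, g8) must be 1, so both g2 = 0 and g8 = 0.
g2 = XOR(f, g1) must be 0, so f and g1 are equal.
Check with b = 1, f = 1, a = 0, c = 0, e = 0 and d=1:
g1 = AND(d, b) = AND(1, 1) = 1
g2 = XOR(f, g1) = XOR(1, 1) = 0
g3 = OR(a, e) = OR(0, 0) = 0
g4 = AND(g2, g3) = AND(0, 0) = 0
g5 = NOR(g4, g2) = NOR(0, 0) = 1
g6 = NOT(g5) = NOT 1 = 0
g7 = NOT(g6) = NOT 0 = 1
g8 = AND(c, g7) = AND(0, 1) = 0
g9 = NOR(g2, g8) = NOR(0, 0) = 1
So g9 = 1.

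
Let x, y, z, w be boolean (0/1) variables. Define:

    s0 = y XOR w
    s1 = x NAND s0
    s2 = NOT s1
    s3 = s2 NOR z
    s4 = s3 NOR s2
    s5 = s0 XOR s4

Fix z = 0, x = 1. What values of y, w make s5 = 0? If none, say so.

s5 = s0 XOR s4 must be 0, so s0 and s4 are equal.
Check with z = 0, x = 1 and y=0, w=0:
s0 = y XOR w = 0 XOR 0 = 0
s1 = x NAND s0 = 1 NAND 0 = 1
s2 = NOT s1 = NOT 1 = 0
s3 = s2 NOR z = 0 NOR 0 = 1
s4 = s3 NOR s2 = 1 NOR 0 = 0
s5 = s0 XOR s4 = 0 XOR 0 = 0
So s5 = 0.

y=0 w=0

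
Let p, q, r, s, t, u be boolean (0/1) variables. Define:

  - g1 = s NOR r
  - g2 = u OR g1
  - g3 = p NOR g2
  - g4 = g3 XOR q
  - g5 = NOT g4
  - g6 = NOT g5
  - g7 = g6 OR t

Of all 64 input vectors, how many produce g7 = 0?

16

g7 = g6 OR t must be 0, so both g6 = 0 and t = 0.
g6 = NOT g5 must be 0, so g5 = 1.
g5 = NOT g4 must be 1, so g4 = 0.
Enumerating the 64 input combinations, 16 give g7 = 0 and 48 give g7 = 1.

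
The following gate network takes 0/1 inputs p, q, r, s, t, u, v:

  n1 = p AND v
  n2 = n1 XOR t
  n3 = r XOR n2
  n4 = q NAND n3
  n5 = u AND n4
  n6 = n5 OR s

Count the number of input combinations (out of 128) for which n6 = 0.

n6 = n5 OR s must be 0, so both n5 = 0 and s = 0.
Enumerating the 128 input combinations, 40 give n6 = 0 and 88 give n6 = 1.

40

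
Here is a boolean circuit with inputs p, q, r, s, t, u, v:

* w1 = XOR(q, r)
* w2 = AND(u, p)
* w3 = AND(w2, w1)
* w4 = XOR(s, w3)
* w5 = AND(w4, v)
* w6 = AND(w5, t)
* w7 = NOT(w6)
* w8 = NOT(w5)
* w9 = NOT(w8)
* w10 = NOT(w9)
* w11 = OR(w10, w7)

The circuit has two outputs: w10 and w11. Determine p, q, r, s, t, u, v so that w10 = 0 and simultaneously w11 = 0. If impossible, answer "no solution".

Check with p=1, q=1, r=1, s=1, t=1, u=0, v=1:
w1 = XOR(q, r) = XOR(1, 1) = 0
w2 = AND(u, p) = AND(0, 1) = 0
w3 = AND(w2, w1) = AND(0, 0) = 0
w4 = XOR(s, w3) = XOR(1, 0) = 1
w5 = AND(w4, v) = AND(1, 1) = 1
w6 = AND(w5, t) = AND(1, 1) = 1
w7 = NOT(w6) = NOT 1 = 0
w8 = NOT(w5) = NOT 1 = 0
w9 = NOT(w8) = NOT 0 = 1
w10 = NOT(w9) = NOT 1 = 0
w11 = OR(w10, w7) = OR(0, 0) = 0
So w10 = 0 and w11 = 0.

p=1, q=1, r=1, s=1, t=1, u=0, v=1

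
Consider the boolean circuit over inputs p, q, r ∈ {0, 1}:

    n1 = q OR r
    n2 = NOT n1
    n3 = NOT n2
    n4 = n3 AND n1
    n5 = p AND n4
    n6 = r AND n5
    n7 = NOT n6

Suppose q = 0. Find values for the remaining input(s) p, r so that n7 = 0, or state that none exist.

n7 = NOT n6 must be 0, so n6 = 1.
Check with q = 0 and p=1, r=1:
n1 = q OR r = 0 OR 1 = 1
n2 = NOT n1 = NOT 1 = 0
n3 = NOT n2 = NOT 0 = 1
n4 = n3 AND n1 = 1 AND 1 = 1
n5 = p AND n4 = 1 AND 1 = 1
n6 = r AND n5 = 1 AND 1 = 1
n7 = NOT n6 = NOT 1 = 0
So n7 = 0.

p=1, r=1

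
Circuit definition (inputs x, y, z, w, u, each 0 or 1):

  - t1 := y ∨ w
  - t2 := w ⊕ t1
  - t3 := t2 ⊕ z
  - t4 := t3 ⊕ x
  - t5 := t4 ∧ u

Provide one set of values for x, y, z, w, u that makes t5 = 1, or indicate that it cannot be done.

t5 = t4 ∧ u must be 1, so both t4 = 1 and u = 1.
Check with x=1 y=0 z=0 w=1 u=1:
t1 = y ∨ w = 0 ∨ 1 = 1
t2 = w ⊕ t1 = 1 ⊕ 1 = 0
t3 = t2 ⊕ z = 0 ⊕ 0 = 0
t4 = t3 ⊕ x = 0 ⊕ 1 = 1
t5 = t4 ∧ u = 1 ∧ 1 = 1
So t5 = 1 as required.

x=1 y=0 z=0 w=1 u=1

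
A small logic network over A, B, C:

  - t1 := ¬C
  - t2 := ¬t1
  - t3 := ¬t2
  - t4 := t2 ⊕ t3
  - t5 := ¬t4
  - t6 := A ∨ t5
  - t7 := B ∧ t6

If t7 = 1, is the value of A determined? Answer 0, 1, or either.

1

t7 = B ∧ t6 must be 1, so both B = 1 and t6 = 1.
t6 = A ∨ t5 must be 1, so at least one of A, t5 is 1.
Every assignment with t7 = 1 has A = 1; there are 2 such assignment(s).
  A=1, B=1, C=0
  A=1, B=1, C=1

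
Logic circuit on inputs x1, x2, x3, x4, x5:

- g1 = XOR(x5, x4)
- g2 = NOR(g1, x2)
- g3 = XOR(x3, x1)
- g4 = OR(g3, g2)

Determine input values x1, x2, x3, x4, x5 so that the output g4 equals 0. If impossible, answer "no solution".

x1=1, x2=1, x3=1, x4=0, x5=1

Check with x1=1, x2=1, x3=1, x4=0, x5=1:
g1 = XOR(x5, x4) = XOR(1, 0) = 1
g2 = NOR(g1, x2) = NOR(1, 1) = 0
g3 = XOR(x3, x1) = XOR(1, 1) = 0
g4 = OR(g3, g2) = OR(0, 0) = 0
So g4 = 0 as required.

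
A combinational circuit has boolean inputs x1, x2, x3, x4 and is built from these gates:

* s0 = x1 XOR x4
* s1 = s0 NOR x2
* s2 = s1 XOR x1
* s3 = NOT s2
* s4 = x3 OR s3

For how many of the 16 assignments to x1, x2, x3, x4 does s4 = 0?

s4 = x3 OR s3 must be 0, so both x3 = 0 and s3 = 0.
s3 = NOT s2 must be 0, so s2 = 1.
Satisfying assignments:
  x1=0, x2=0, x3=0, x4=0
  x1=1, x2=0, x3=0, x4=0
  x1=1, x2=1, x3=0, x4=0
  x1=1, x2=1, x3=0, x4=1

4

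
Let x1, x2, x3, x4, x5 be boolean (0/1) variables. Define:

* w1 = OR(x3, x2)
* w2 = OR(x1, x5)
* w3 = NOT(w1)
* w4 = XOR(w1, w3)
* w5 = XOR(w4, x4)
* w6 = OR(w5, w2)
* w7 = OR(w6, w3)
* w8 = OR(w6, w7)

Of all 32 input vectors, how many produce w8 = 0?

3

w8 = OR(w6, w7) must be 0, so both w6 = 0 and w7 = 0.
w6 = OR(w5, w2) must be 0, so both w5 = 0 and w2 = 0.
w7 = OR(w6, w3) must be 0, so both w6 = 0 and w3 = 0.
Satisfying assignments:
  x1=0, x2=0, x3=1, x4=1, x5=0
  x1=0, x2=1, x3=0, x4=1, x5=0
  x1=0, x2=1, x3=1, x4=1, x5=0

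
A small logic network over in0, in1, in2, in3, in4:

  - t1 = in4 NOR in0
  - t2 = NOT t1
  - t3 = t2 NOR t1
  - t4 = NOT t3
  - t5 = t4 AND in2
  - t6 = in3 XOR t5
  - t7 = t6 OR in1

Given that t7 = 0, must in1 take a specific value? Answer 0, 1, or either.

0

t7 = t6 OR in1 must be 0, so both t6 = 0 and in1 = 0.
t6 = in3 XOR t5 must be 0, so in3 and t5 are equal.
Every assignment with t7 = 0 has in1 = 0; there are 8 such assignment(s).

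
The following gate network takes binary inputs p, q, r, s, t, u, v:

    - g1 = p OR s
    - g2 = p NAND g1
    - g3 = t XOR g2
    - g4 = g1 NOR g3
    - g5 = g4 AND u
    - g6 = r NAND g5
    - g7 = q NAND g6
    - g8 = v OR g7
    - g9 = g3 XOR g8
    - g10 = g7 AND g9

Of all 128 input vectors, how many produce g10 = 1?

34

g10 = g7 AND g9 must be 1, so both g7 = 1 and g9 = 1.
g7 = q NAND g6 must be 1, so at least one of q, g6 is 0.
Enumerating the 128 input combinations, 34 give g10 = 1 and 94 give g10 = 0.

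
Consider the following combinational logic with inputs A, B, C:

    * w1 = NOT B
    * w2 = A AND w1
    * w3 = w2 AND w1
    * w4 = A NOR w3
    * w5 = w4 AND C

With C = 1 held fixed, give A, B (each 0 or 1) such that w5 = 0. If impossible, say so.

Check with C = 1 and A=1, B=1:
w1 = NOT B = NOT 1 = 0
w2 = A AND w1 = 1 AND 0 = 0
w3 = w2 AND w1 = 0 AND 0 = 0
w4 = A NOR w3 = 1 NOR 0 = 0
w5 = w4 AND C = 0 AND 1 = 0
So w5 = 0.

A=1, B=1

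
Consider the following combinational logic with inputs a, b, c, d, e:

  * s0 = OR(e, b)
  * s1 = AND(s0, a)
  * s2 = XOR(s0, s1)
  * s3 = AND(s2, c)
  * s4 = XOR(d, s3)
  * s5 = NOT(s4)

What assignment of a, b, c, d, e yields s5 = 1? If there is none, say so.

s5 = NOT(s4) must be 1, so s4 = 0.
s4 = XOR(d, s3) must be 0, so d and s3 are equal.
Check with a=0 b=0 c=1 d=0 e=0:
s0 = OR(e, b) = OR(0, 0) = 0
s1 = AND(s0, a) = AND(0, 0) = 0
s2 = XOR(s0, s1) = XOR(0, 0) = 0
s3 = AND(s2, c) = AND(0, 1) = 0
s4 = XOR(d, s3) = XOR(0, 0) = 0
s5 = NOT(s4) = NOT 0 = 1
So s5 = 1 as required.

a=0 b=0 c=1 d=0 e=0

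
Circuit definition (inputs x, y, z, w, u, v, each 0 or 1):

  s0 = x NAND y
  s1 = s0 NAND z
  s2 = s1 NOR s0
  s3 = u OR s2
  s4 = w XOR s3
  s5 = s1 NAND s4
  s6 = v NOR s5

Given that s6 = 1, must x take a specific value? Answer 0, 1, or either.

Both values of x occur among assignments with s6 = 1:
  x=0: x=0, y=0, z=0, w=0, u=1, v=0
  x=1: x=1, y=0, z=0, w=0, u=1, v=0

either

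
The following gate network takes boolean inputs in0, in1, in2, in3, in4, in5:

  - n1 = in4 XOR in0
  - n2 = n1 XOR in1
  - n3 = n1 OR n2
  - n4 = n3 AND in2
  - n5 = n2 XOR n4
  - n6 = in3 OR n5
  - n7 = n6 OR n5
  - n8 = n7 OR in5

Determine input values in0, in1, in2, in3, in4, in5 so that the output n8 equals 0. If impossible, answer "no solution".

n8 = n7 OR in5 must be 0, so both n7 = 0 and in5 = 0.
n7 = n6 OR n5 must be 0, so both n6 = 0 and n5 = 0.
Check with in0=0, in1=0, in2=1, in3=0, in4=1, in5=0:
n1 = in4 XOR in0 = 1 XOR 0 = 1
n2 = n1 XOR in1 = 1 XOR 0 = 1
n3 = n1 OR n2 = 1 OR 1 = 1
n4 = n3 AND in2 = 1 AND 1 = 1
n5 = n2 XOR n4 = 1 XOR 1 = 0
n6 = in3 OR n5 = 0 OR 0 = 0
n7 = n6 OR n5 = 0 OR 0 = 0
n8 = n7 OR in5 = 0 OR 0 = 0
So n8 = 0 as required.

in0=0, in1=0, in2=1, in3=0, in4=1, in5=0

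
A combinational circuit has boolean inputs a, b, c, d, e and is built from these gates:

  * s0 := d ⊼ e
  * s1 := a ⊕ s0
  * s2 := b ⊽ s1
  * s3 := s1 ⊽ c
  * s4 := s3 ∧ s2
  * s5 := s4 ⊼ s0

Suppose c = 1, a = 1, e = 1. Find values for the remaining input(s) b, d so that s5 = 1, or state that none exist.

b=0, d=1

Check with c = 1, a = 1, e = 1 and b=0, d=1:
s0 = d ⊼ e = 1 ⊼ 1 = 0
s1 = a ⊕ s0 = 1 ⊕ 0 = 1
s2 = b ⊽ s1 = 0 ⊽ 1 = 0
s3 = s1 ⊽ c = 1 ⊽ 1 = 0
s4 = s3 ∧ s2 = 0 ∧ 0 = 0
s5 = s4 ⊼ s0 = 0 ⊼ 0 = 1
So s5 = 1.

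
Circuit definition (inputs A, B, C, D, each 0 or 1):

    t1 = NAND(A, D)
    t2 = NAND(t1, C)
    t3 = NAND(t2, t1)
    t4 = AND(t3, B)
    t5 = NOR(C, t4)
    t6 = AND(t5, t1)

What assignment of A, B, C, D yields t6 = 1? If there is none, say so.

t6 = AND(t5, t1) must be 1, so both t5 = 1 and t1 = 1.
Check with A=0, B=1, C=0, D=1:
t1 = NAND(A, D) = NAND(0, 1) = 1
t2 = NAND(t1, C) = NAND(1, 0) = 1
t3 = NAND(t2, t1) = NAND(1, 1) = 0
t4 = AND(t3, B) = AND(0, 1) = 0
t5 = NOR(C, t4) = NOR(0, 0) = 1
t6 = AND(t5, t1) = AND(1, 1) = 1
So t6 = 1 as required.

A=0, B=1, C=0, D=1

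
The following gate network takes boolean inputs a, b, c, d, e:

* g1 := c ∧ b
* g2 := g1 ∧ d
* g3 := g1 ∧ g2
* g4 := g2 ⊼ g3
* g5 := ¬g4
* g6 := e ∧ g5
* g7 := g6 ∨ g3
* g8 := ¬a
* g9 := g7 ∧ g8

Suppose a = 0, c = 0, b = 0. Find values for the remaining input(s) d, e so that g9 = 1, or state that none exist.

With a = 0, c = 0, b = 0 fixed, none of the 4 settings of d, e give g9 = 1.
For example, with d=0, e=1:
g1 = c ∧ b = 0 ∧ 0 = 0
g2 = g1 ∧ d = 0 ∧ 0 = 0
g3 = g1 ∧ g2 = 0 ∧ 0 = 0
g4 = g2 ⊼ g3 = 0 ⊼ 0 = 1
g5 = ¬g4 = ¬1 = 0
g6 = e ∧ g5 = 1 ∧ 0 = 0
g7 = g6 ∨ g3 = 0 ∨ 0 = 0
g8 = ¬a = ¬0 = 1
g9 = g7 ∧ g8 = 0 ∧ 1 = 0
giving g9 = 0 ≠ 1.

no solution exists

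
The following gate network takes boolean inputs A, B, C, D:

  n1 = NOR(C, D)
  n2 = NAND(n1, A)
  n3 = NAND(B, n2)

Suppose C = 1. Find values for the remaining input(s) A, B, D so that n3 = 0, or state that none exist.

A=0, B=1, D=0

n3 = NAND(B, n2) must be 0, so both B = 1 and n2 = 1.
Check with C = 1 and A=0, B=1, D=0:
n1 = NOR(C, D) = NOR(1, 0) = 0
n2 = NAND(n1, A) = NAND(0, 0) = 1
n3 = NAND(B, n2) = NAND(1, 1) = 0
So n3 = 0.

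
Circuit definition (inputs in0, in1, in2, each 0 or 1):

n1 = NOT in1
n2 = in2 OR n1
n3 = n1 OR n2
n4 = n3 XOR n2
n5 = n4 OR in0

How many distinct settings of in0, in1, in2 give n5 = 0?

n5 = n4 OR in0 must be 0, so both n4 = 0 and in0 = 0.
Enumerating the 8 input combinations, 4 give n5 = 0 and 4 give n5 = 1.

4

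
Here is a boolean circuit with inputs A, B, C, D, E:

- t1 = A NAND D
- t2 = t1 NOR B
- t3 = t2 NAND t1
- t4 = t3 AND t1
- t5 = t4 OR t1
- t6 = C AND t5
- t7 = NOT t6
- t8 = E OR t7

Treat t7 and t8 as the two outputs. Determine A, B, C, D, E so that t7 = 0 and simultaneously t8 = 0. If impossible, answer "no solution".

A=0 B=0 C=1 D=0 E=0

Check with A=0 B=0 C=1 D=0 E=0:
t1 = A NAND D = 0 NAND 0 = 1
t2 = t1 NOR B = 1 NOR 0 = 0
t3 = t2 NAND t1 = 0 NAND 1 = 1
t4 = t3 AND t1 = 1 AND 1 = 1
t5 = t4 OR t1 = 1 OR 1 = 1
t6 = C AND t5 = 1 AND 1 = 1
t7 = NOT t6 = NOT 1 = 0
t8 = E OR t7 = 0 OR 0 = 0
So t7 = 0 and t8 = 0.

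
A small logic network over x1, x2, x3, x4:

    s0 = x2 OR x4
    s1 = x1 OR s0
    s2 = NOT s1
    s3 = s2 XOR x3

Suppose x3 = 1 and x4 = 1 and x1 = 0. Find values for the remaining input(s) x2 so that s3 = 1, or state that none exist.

s3 = s2 XOR x3 must be 1, so s2 and x3 differ.
Check with x3 = 1 and x4 = 1 and x1 = 0 and x2=0:
s0 = x2 OR x4 = 0 OR 1 = 1
s1 = x1 OR s0 = 0 OR 1 = 1
s2 = NOT s1 = NOT 1 = 0
s3 = s2 XOR x3 = 0 XOR 1 = 1
So s3 = 1.

x2=0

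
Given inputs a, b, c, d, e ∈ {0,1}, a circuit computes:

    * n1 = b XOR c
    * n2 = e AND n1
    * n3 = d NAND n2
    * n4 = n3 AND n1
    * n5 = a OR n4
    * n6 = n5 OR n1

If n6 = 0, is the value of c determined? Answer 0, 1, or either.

Both values of c occur among assignments with n6 = 0:
  c=0: a=0, b=0, c=0, d=0, e=0
  c=1: a=0, b=1, c=1, d=0, e=0

either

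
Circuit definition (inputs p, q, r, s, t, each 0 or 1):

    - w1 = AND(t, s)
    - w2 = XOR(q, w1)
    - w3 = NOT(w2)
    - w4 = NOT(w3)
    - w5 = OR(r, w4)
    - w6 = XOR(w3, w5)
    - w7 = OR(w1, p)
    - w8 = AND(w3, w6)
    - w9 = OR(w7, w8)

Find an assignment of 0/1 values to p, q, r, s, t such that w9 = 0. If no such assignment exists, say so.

p=0, q=1, r=1, s=0, t=1

w9 = OR(w7, w8) must be 0, so both w7 = 0 and w8 = 0.
Check with p=0, q=1, r=1, s=0, t=1:
w1 = AND(t, s) = AND(1, 0) = 0
w2 = XOR(q, w1) = XOR(1, 0) = 1
w3 = NOT(w2) = NOT 1 = 0
w4 = NOT(w3) = NOT 0 = 1
w5 = OR(r, w4) = OR(1, 1) = 1
w6 = XOR(w3, w5) = XOR(0, 1) = 1
w7 = OR(w1, p) = OR(0, 0) = 0
w8 = AND(w3, w6) = AND(0, 1) = 0
w9 = OR(w7, w8) = OR(0, 0) = 0
So w9 = 0 as required.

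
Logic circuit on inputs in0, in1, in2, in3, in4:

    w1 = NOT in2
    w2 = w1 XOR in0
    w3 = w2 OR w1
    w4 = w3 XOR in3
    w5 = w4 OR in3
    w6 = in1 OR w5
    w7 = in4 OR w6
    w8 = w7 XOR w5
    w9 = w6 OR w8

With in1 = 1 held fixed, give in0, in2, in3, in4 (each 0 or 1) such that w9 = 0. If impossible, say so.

With in1 = 1 fixed, none of the 16 settings of in0, in2, in3, in4 give w9 = 0.
For example, with in0=0, in2=0, in3=0, in4=1:
w1 = NOT in2 = NOT 0 = 1
w2 = w1 XOR in0 = 1 XOR 0 = 1
w3 = w2 OR w1 = 1 OR 1 = 1
w4 = w3 XOR in3 = 1 XOR 0 = 1
w5 = w4 OR in3 = 1 OR 0 = 1
w6 = in1 OR w5 = 1 OR 1 = 1
w7 = in4 OR w6 = 1 OR 1 = 1
w8 = w7 XOR w5 = 1 XOR 1 = 0
w9 = w6 OR w8 = 1 OR 0 = 1
giving w9 = 1 ≠ 0.

no solution exists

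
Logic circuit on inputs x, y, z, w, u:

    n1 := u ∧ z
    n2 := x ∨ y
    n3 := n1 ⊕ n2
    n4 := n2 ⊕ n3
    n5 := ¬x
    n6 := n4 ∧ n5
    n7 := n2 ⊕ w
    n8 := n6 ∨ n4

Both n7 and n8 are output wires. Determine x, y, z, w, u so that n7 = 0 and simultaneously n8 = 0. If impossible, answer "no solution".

x=1, y=0, z=1, w=1, u=0

Check with x=1, y=0, z=1, w=1, u=0:
n1 = u ∧ z = 0 ∧ 1 = 0
n2 = x ∨ y = 1 ∨ 0 = 1
n3 = n1 ⊕ n2 = 0 ⊕ 1 = 1
n4 = n2 ⊕ n3 = 1 ⊕ 1 = 0
n5 = ¬x = ¬1 = 0
n6 = n4 ∧ n5 = 0 ∧ 0 = 0
n7 = n2 ⊕ w = 1 ⊕ 1 = 0
n8 = n6 ∨ n4 = 0 ∨ 0 = 0
So n7 = 0 and n8 = 0.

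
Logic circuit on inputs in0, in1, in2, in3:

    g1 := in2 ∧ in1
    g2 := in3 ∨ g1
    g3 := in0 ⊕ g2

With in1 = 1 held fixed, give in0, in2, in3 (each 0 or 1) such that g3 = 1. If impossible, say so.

in0=1 in2=0 in3=0

g3 = in0 ⊕ g2 must be 1, so in0 and g2 differ.
Check with in1 = 1 and in0=1, in2=0, in3=0:
g1 = in2 ∧ in1 = 0 ∧ 1 = 0
g2 = in3 ∨ g1 = 0 ∨ 0 = 0
g3 = in0 ⊕ g2 = 1 ⊕ 0 = 1
So g3 = 1.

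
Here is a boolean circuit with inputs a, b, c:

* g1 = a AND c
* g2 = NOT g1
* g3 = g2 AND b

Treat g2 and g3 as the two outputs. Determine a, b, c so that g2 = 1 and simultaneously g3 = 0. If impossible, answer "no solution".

Check with a=0 b=0 c=0:
g1 = a AND c = 0 AND 0 = 0
g2 = NOT g1 = NOT 0 = 1
g3 = g2 AND b = 1 AND 0 = 0
So g2 = 1 and g3 = 0.

a=0 b=0 c=0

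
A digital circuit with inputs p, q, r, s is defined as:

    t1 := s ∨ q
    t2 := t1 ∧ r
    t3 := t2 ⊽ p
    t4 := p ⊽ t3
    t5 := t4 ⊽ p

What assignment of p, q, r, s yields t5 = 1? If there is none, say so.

t5 = t4 ⊽ p must be 1, so both t4 = 0 and p = 0.
t4 = p ⊽ t3 must be 0, so at least one of p, t3 is 1.
Check with p=0 q=1 r=0 s=1:
t1 = s ∨ q = 1 ∨ 1 = 1
t2 = t1 ∧ r = 1 ∧ 0 = 0
t3 = t2 ⊽ p = 0 ⊽ 0 = 1
t4 = p ⊽ t3 = 0 ⊽ 1 = 0
t5 = t4 ⊽ p = 0 ⊽ 0 = 1
So t5 = 1 as required.

p=0 q=1 r=0 s=1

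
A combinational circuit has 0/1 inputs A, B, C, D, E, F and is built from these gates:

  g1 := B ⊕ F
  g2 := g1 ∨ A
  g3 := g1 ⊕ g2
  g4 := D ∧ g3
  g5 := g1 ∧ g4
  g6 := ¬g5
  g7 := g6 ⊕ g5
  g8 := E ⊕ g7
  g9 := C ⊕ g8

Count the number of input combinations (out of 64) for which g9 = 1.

32

g9 = C ⊕ g8 must be 1, so C and g8 differ.
Enumerating the 64 input combinations, 32 give g9 = 1 and 32 give g9 = 0.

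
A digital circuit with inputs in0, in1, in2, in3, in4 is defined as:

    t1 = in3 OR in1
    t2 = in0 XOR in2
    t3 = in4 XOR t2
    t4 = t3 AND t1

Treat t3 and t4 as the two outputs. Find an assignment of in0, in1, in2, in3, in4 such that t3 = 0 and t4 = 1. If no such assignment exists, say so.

no solution exists

Across all 32 input combinations, none give both t3 = 0 and t4 = 1.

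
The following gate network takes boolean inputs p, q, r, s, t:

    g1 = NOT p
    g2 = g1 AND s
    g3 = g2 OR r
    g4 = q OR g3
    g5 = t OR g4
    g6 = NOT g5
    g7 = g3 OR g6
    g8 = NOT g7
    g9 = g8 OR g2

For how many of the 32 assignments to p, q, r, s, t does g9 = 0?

15

g9 = g8 OR g2 must be 0, so both g8 = 0 and g2 = 0.
g8 = NOT g7 must be 0, so g7 = 1.
g2 = g1 AND s must be 0, so at least one of g1, s is 0.
Enumerating the 32 input combinations, 15 give g9 = 0 and 17 give g9 = 1.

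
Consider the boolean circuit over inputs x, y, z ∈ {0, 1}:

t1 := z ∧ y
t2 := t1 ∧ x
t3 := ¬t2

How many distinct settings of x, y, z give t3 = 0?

1

t3 = ¬t2 must be 0, so t2 = 1.
Satisfying assignments:
  x=1, y=1, z=1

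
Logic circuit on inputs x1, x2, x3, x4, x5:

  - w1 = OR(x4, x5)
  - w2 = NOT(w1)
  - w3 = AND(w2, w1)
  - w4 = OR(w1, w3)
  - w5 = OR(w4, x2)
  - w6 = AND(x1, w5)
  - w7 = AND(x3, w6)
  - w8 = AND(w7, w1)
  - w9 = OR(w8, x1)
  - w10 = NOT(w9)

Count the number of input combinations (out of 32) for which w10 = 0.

16

w10 = NOT(w9) must be 0, so w9 = 1.
Enumerating the 32 input combinations, 16 give w10 = 0 and 16 give w10 = 1.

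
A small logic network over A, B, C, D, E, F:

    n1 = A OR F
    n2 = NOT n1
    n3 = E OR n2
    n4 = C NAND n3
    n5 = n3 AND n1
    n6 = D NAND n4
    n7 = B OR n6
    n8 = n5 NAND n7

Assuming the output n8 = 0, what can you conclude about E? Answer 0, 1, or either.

1

n8 = n5 NAND n7 must be 0, so both n5 = 1 and n7 = 1.
n5 = n3 AND n1 must be 1, so both n3 = 1 and n1 = 1.
n7 = B OR n6 must be 1, so at least one of B, n6 is 1.
Every assignment with n8 = 0 has E = 1; there are 21 such assignment(s).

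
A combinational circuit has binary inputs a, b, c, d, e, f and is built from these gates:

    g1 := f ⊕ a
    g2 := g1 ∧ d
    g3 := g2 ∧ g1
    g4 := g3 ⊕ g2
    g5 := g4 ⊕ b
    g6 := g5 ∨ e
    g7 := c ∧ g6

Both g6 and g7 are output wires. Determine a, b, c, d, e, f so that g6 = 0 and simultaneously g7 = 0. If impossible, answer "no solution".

a=0, b=0, c=1, d=0, e=0, f=1

Check with a=0, b=0, c=1, d=0, e=0, f=1:
g1 = f ⊕ a = 1 ⊕ 0 = 1
g2 = g1 ∧ d = 1 ∧ 0 = 0
g3 = g2 ∧ g1 = 0 ∧ 1 = 0
g4 = g3 ⊕ g2 = 0 ⊕ 0 = 0
g5 = g4 ⊕ b = 0 ⊕ 0 = 0
g6 = g5 ∨ e = 0 ∨ 0 = 0
g7 = c ∧ g6 = 1 ∧ 0 = 0
So g6 = 0 and g7 = 0.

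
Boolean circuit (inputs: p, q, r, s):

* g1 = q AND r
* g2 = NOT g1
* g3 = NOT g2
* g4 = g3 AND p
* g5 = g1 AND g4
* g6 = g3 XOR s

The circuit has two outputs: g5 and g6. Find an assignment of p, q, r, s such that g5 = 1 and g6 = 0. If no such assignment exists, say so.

p=1, q=1, r=1, s=1

Check with p=1, q=1, r=1, s=1:
g1 = q AND r = 1 AND 1 = 1
g2 = NOT g1 = NOT 1 = 0
g3 = NOT g2 = NOT 0 = 1
g4 = g3 AND p = 1 AND 1 = 1
g5 = g1 AND g4 = 1 AND 1 = 1
g6 = g3 XOR s = 1 XOR 1 = 0
So g5 = 1 and g6 = 0.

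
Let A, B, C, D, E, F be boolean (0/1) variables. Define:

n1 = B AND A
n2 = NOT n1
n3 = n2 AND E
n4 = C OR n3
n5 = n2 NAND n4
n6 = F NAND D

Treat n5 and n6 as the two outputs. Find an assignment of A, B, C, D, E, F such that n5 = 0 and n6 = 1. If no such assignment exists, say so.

A=0, B=0, C=1, D=1, E=0, F=0

Check with A=0, B=0, C=1, D=1, E=0, F=0:
n1 = B AND A = 0 AND 0 = 0
n2 = NOT n1 = NOT 0 = 1
n3 = n2 AND E = 1 AND 0 = 0
n4 = C OR n3 = 1 OR 0 = 1
n5 = n2 NAND n4 = 1 NAND 1 = 0
n6 = F NAND D = 0 NAND 1 = 1
So n5 = 0 and n6 = 1.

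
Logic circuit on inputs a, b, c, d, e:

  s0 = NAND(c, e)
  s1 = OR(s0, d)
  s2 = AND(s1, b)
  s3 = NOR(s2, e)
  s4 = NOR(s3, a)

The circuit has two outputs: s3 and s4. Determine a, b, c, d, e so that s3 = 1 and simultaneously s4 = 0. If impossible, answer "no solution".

a=1 b=0 c=1 d=0 e=0

Check with a=1 b=0 c=1 d=0 e=0:
s0 = NAND(c, e) = NAND(1, 0) = 1
s1 = OR(s0, d) = OR(1, 0) = 1
s2 = AND(s1, b) = AND(1, 0) = 0
s3 = NOR(s2, e) = NOR(0, 0) = 1
s4 = NOR(s3, a) = NOR(1, 1) = 0
So s3 = 1 and s4 = 0.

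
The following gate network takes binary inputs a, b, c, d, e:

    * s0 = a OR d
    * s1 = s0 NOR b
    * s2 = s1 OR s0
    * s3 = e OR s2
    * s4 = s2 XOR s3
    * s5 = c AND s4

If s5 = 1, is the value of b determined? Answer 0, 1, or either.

s5 = c AND s4 must be 1, so both c = 1 and s4 = 1.
Every assignment with s5 = 1 has b = 1; there are 1 such assignment(s).
  a=0, b=1, c=1, d=0, e=1

1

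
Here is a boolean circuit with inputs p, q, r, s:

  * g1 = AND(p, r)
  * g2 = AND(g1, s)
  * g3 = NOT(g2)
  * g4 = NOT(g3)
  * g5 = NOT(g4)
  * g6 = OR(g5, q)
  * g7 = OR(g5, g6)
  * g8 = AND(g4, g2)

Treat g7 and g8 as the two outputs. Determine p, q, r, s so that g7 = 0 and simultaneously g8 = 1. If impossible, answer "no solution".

Check with p=1, q=0, r=1, s=1:
g1 = AND(p, r) = AND(1, 1) = 1
g2 = AND(g1, s) = AND(1, 1) = 1
g3 = NOT(g2) = NOT 1 = 0
g4 = NOT(g3) = NOT 0 = 1
g5 = NOT(g4) = NOT 1 = 0
g6 = OR(g5, q) = OR(0, 0) = 0
g7 = OR(g5, g6) = OR(0, 0) = 0
g8 = AND(g4, g2) = AND(1, 1) = 1
So g7 = 0 and g8 = 1.

p=1, q=0, r=1, s=1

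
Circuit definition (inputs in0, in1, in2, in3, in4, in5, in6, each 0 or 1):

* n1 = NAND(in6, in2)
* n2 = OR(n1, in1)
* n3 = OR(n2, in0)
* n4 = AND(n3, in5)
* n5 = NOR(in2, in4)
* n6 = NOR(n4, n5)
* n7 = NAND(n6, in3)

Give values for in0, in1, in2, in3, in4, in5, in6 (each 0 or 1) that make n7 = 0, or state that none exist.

in0=1 in1=1 in2=0 in3=1 in4=1 in5=0 in6=1

n7 = NAND(n6, in3) must be 0, so both n6 = 1 and in3 = 1.
n6 = NOR(n4, n5) must be 1, so both n4 = 0 and n5 = 0.
Check with in0=1 in1=1 in2=0 in3=1 in4=1 in5=0 in6=1:
n1 = NAND(in6, in2) = NAND(1, 0) = 1
n2 = OR(n1, in1) = OR(1, 1) = 1
n3 = OR(n2, in0) = OR(1, 1) = 1
n4 = AND(n3, in5) = AND(1, 0) = 0
n5 = NOR(in2, in4) = NOR(0, 1) = 0
n6 = NOR(n4, n5) = NOR(0, 0) = 1
n7 = NAND(n6, in3) = NAND(1, 1) = 0
So n7 = 0 as required.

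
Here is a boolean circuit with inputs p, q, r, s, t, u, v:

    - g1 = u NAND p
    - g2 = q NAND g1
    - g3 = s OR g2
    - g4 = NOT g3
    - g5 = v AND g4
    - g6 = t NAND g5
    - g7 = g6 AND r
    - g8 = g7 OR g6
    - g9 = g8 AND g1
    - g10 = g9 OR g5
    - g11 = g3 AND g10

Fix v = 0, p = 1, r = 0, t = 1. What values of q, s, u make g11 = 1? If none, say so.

Check with v = 0, p = 1, r = 0, t = 1 and q=0, s=0, u=0:
g1 = u NAND p = 0 NAND 1 = 1
g2 = q NAND g1 = 0 NAND 1 = 1
g3 = s OR g2 = 0 OR 1 = 1
g4 = NOT g3 = NOT 1 = 0
g5 = v AND g4 = 0 AND 0 = 0
g6 = t NAND g5 = 1 NAND 0 = 1
g7 = g6 AND r = 1 AND 0 = 0
g8 = g7 OR g6 = 0 OR 1 = 1
g9 = g8 AND g1 = 1 AND 1 = 1
g10 = g9 OR g5 = 1 OR 0 = 1
g11 = g3 AND g10 = 1 AND 1 = 1
So g11 = 1.

q=0, s=0, u=0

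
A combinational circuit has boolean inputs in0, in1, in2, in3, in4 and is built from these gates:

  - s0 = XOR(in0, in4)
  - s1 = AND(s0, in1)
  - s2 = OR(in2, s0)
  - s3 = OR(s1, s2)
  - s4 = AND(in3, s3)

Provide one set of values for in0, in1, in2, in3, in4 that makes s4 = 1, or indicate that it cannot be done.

s4 = AND(in3, s3) must be 1, so both in3 = 1 and s3 = 1.
s3 = OR(s1, s2) must be 1, so at least one of s1, s2 is 1.
Check with in0=1, in1=1, in2=0, in3=1, in4=0:
s0 = XOR(in0, in4) = XOR(1, 0) = 1
s1 = AND(s0, in1) = AND(1, 1) = 1
s2 = OR(in2, s0) = OR(0, 1) = 1
s3 = OR(s1, s2) = OR(1, 1) = 1
s4 = AND(in3, s3) = AND(1, 1) = 1
So s4 = 1 as required.

in0=1, in1=1, in2=0, in3=1, in4=0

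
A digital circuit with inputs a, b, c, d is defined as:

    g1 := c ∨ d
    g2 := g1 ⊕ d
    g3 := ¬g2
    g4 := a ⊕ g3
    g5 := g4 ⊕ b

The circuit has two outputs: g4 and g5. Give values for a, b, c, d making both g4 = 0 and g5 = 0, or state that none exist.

a=1, b=0, c=0, d=1

Check with a=1, b=0, c=0, d=1:
g1 = c ∨ d = 0 ∨ 1 = 1
g2 = g1 ⊕ d = 1 ⊕ 1 = 0
g3 = ¬g2 = ¬0 = 1
g4 = a ⊕ g3 = 1 ⊕ 1 = 0
g5 = g4 ⊕ b = 0 ⊕ 0 = 0
So g4 = 0 and g5 = 0.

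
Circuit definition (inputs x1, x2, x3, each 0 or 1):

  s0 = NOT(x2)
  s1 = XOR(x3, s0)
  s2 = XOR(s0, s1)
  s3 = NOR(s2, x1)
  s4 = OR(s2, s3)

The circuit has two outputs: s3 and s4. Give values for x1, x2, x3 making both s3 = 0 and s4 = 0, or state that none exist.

x1=1, x2=0, x3=0

Check with x1=1, x2=0, x3=0:
s0 = NOT(x2) = NOT 0 = 1
s1 = XOR(x3, s0) = XOR(0, 1) = 1
s2 = XOR(s0, s1) = XOR(1, 1) = 0
s3 = NOR(s2, x1) = NOR(0, 1) = 0
s4 = OR(s2, s3) = OR(0, 0) = 0
So s3 = 0 and s4 = 0.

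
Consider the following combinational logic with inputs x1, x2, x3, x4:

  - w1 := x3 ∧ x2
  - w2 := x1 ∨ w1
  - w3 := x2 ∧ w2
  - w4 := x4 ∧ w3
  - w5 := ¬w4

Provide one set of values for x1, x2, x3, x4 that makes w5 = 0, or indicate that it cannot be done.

x1=0, x2=1, x3=1, x4=1

w5 = ¬w4 must be 0, so w4 = 1.
Check with x1=0, x2=1, x3=1, x4=1:
w1 = x3 ∧ x2 = 1 ∧ 1 = 1
w2 = x1 ∨ w1 = 0 ∨ 1 = 1
w3 = x2 ∧ w2 = 1 ∧ 1 = 1
w4 = x4 ∧ w3 = 1 ∧ 1 = 1
w5 = ¬w4 = ¬1 = 0
So w5 = 0 as required.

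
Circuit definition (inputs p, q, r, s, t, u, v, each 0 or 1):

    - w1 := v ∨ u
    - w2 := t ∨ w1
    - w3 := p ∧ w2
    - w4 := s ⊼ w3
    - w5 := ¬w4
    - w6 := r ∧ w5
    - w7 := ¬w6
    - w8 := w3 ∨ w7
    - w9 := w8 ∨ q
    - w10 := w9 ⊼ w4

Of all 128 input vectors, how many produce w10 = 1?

28

w10 = w9 ⊼ w4 must be 1, so at least one of w9, w4 is 0.
Enumerating the 128 input combinations, 28 give w10 = 1 and 100 give w10 = 0.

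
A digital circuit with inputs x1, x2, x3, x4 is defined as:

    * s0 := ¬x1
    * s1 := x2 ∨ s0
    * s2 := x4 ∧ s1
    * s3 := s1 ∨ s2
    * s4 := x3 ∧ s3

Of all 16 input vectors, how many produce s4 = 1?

6

s4 = x3 ∧ s3 must be 1, so both x3 = 1 and s3 = 1.
s3 = s1 ∨ s2 must be 1, so at least one of s1, s2 is 1.
Enumerating the 16 input combinations, 6 give s4 = 1 and 10 give s4 = 0.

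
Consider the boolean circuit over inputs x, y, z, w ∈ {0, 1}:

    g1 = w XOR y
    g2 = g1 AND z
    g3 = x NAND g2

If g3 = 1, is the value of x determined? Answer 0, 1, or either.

either

Both values of x occur among assignments with g3 = 1:
  x=0: x=0, y=0, z=0, w=0
  x=1: x=1, y=0, z=0, w=0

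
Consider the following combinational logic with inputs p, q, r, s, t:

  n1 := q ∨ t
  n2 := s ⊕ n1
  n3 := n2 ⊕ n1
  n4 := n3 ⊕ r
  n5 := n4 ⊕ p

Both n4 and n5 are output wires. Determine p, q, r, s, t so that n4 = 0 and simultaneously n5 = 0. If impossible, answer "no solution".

p=0, q=1, r=0, s=0, t=1

Check with p=0, q=1, r=0, s=0, t=1:
n1 = q ∨ t = 1 ∨ 1 = 1
n2 = s ⊕ n1 = 0 ⊕ 1 = 1
n3 = n2 ⊕ n1 = 1 ⊕ 1 = 0
n4 = n3 ⊕ r = 0 ⊕ 0 = 0
n5 = n4 ⊕ p = 0 ⊕ 0 = 0
So n4 = 0 and n5 = 0.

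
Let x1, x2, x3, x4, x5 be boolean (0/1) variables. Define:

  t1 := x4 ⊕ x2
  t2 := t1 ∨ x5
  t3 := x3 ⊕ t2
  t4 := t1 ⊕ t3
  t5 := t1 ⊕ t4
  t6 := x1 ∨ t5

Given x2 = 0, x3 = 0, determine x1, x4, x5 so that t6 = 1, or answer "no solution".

t6 = x1 ∨ t5 must be 1, so at least one of x1, t5 is 1.
Check with x2 = 0, x3 = 0 and x1=0, x4=0, x5=1:
t1 = x4 ⊕ x2 = 0 ⊕ 0 = 0
t2 = t1 ∨ x5 = 0 ∨ 1 = 1
t3 = x3 ⊕ t2 = 0 ⊕ 1 = 1
t4 = t1 ⊕ t3 = 0 ⊕ 1 = 1
t5 = t1 ⊕ t4 = 0 ⊕ 1 = 1
t6 = x1 ∨ t5 = 0 ∨ 1 = 1
So t6 = 1.

x1=0, x4=0, x5=1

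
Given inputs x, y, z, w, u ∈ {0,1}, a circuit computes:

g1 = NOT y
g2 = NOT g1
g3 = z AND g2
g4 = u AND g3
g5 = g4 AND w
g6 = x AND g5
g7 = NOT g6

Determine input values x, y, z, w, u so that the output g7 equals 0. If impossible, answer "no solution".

x=1, y=1, z=1, w=1, u=1

g7 = NOT g6 must be 0, so g6 = 1.
g6 = x AND g5 must be 1, so both x = 1 and g5 = 1.
g5 = g4 AND w must be 1, so both g4 = 1 and w = 1.
Check with x=1, y=1, z=1, w=1, u=1:
g1 = NOT y = NOT 1 = 0
g2 = NOT g1 = NOT 0 = 1
g3 = z AND g2 = 1 AND 1 = 1
g4 = u AND g3 = 1 AND 1 = 1
g5 = g4 AND w = 1 AND 1 = 1
g6 = x AND g5 = 1 AND 1 = 1
g7 = NOT g6 = NOT 1 = 0
So g7 = 0 as required.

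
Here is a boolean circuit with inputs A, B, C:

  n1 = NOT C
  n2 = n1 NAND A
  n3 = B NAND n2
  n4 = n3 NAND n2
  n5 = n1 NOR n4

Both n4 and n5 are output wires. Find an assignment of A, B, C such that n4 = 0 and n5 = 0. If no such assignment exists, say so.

Check with A=0 B=0 C=0:
n1 = NOT C = NOT 0 = 1
n2 = n1 NAND A = 1 NAND 0 = 1
n3 = B NAND n2 = 0 NAND 1 = 1
n4 = n3 NAND n2 = 1 NAND 1 = 0
n5 = n1 NOR n4 = 1 NOR 0 = 0
So n4 = 0 and n5 = 0.

A=0 B=0 C=0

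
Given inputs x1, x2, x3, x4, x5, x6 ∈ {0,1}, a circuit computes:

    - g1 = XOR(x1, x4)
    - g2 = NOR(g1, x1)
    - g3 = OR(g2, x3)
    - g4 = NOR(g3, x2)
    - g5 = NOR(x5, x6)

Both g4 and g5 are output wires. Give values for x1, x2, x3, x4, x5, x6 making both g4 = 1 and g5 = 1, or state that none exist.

x1=1, x2=0, x3=0, x4=1, x5=0, x6=0

Check with x1=1, x2=0, x3=0, x4=1, x5=0, x6=0:
g1 = XOR(x1, x4) = XOR(1, 1) = 0
g2 = NOR(g1, x1) = NOR(0, 1) = 0
g3 = OR(g2, x3) = OR(0, 0) = 0
g4 = NOR(g3, x2) = NOR(0, 0) = 1
g5 = NOR(x5, x6) = NOR(0, 0) = 1
So g4 = 1 and g5 = 1.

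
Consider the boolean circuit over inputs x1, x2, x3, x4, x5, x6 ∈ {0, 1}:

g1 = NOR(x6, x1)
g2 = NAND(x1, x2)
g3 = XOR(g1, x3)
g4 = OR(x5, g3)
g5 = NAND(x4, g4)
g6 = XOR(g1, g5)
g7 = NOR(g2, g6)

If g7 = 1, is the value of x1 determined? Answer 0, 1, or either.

1

g7 = NOR(g2, g6) must be 1, so both g2 = 0 and g6 = 0.
g2 = NAND(x1, x2) must be 0, so both x1 = 1 and x2 = 1.
g6 = XOR(g1, g5) must be 0, so g1 and g5 are equal.
Every assignment with g7 = 1 has x1 = 1; there are 6 such assignment(s).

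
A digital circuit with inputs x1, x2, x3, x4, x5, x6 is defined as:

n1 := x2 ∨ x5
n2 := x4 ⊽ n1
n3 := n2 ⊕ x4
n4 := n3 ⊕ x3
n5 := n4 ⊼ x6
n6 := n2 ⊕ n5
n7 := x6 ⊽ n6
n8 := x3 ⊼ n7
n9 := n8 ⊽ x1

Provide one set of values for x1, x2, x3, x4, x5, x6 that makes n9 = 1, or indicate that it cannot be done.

x1=0 x2=0 x3=1 x4=0 x5=0 x6=0

Check with x1=0 x2=0 x3=1 x4=0 x5=0 x6=0:
n1 = x2 ∨ x5 = 0 ∨ 0 = 0
n2 = x4 ⊽ n1 = 0 ⊽ 0 = 1
n3 = n2 ⊕ x4 = 1 ⊕ 0 = 1
n4 = n3 ⊕ x3 = 1 ⊕ 1 = 0
n5 = n4 ⊼ x6 = 0 ⊼ 0 = 1
n6 = n2 ⊕ n5 = 1 ⊕ 1 = 0
n7 = x6 ⊽ n6 = 0 ⊽ 0 = 1
n8 = x3 ⊼ n7 = 1 ⊼ 1 = 0
n9 = n8 ⊽ x1 = 0 ⊽ 0 = 1
So n9 = 1 as required.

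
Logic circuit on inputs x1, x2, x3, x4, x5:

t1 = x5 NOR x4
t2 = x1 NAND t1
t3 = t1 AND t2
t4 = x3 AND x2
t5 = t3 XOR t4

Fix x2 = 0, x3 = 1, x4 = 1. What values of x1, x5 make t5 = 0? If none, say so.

x1=0, x5=1

t5 = t3 XOR t4 must be 0, so t3 and t4 are equal.
Check with x2 = 0, x3 = 1, x4 = 1 and x1=0, x5=1:
t1 = x5 NOR x4 = 1 NOR 1 = 0
t2 = x1 NAND t1 = 0 NAND 0 = 1
t3 = t1 AND t2 = 0 AND 1 = 0
t4 = x3 AND x2 = 1 AND 0 = 0
t5 = t3 XOR t4 = 0 XOR 0 = 0
So t5 = 0.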